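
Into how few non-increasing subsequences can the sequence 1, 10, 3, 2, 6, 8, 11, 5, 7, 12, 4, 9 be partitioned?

Place each on the leftmost legal pile:
1 → new pile 1 (tops now [1])
10 → new pile 2 (tops now [1, 10])
3 → pile 2 (tops now [1, 3])
2 → pile 2 (tops now [1, 2])
6 → new pile 3 (tops now [1, 2, 6])
8 → new pile 4 (tops now [1, 2, 6, 8])
11 → new pile 5 (tops now [1, 2, 6, 8, 11])
5 → pile 3 (tops now [1, 2, 5, 8, 11])
7 → pile 4 (tops now [1, 2, 5, 7, 11])
12 → new pile 6 (tops now [1, 2, 5, 7, 11, 12])
4 → pile 3 (tops now [1, 2, 4, 7, 11, 12])
9 → pile 5 (tops now [1, 2, 4, 7, 9, 12])
Six piles.

6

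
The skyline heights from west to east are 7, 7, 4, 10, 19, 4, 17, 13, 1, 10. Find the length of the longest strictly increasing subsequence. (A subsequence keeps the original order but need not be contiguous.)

3

Let dp[i] be the length of the longest such subsequence ending at index i:
i:      1  2  3  4  5  6  7  8  9 10
a[i]:   7  7  4 10 19  4 17 13  1 10
dp:     1  1  1  2  3  1  3  3  1  2
Maximum dp value is 3.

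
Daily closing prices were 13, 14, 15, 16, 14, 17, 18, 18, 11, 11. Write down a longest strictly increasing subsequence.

Patience tails give the LIS length; then backtrack through the dp parents:
13 → extends → [13]
14 → extends → [13, 14]
15 → extends → [13, 14, 15]
16 → extends → [13, 14, 15, 16]
14 → already a tail → [13, 14, 15, 16]
17 → extends → [13, 14, 15, 16, 17]
18 → extends → [13, 14, 15, 16, 17, 18]
18 → already a tail → [13, 14, 15, 16, 17, 18]
11 → replaces 13 → [11, 14, 15, 16, 17, 18]
11 → already a tail → [11, 14, 15, 16, 17, 18]
Length 6; one witness is 13, 14, 15, 16, 17, 18.

13, 14, 15, 16, 17, 18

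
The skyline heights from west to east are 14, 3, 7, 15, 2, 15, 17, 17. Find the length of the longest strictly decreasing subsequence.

Negate each value so 'decreasing' becomes 'increasing', then run patience tails on the negated sequence:
-14 → extends → [-14]
-3 → extends → [-14, -3]
-7 → replaces -3 → [-14, -7]
-15 → replaces -14 → [-15, -7]
-2 → extends → [-15, -7, -2]
-15 → already a tail → [-15, -7, -2]
-17 → replaces -15 → [-17, -7, -2]
-17 → already a tail → [-17, -7, -2]
Three tails, so the longest strictly decreasing subsequence of the original has length 3.

3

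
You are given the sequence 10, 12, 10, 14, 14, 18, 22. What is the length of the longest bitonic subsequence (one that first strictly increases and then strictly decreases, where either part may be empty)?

inc[i] = longest strictly increasing subsequence ending at i; dec[i] = longest strictly decreasing subsequence starting at i:
i:      1  2  3  4  5  6  7
a[i]:  10 12 10 14 14 18 22
inc:    1  2  1  3  3  4  5
dec:    1  2  1  1  1  1  1
Best peak at i=7 (value 22): inc=5, dec=1, length 5+1−1 = 5.

5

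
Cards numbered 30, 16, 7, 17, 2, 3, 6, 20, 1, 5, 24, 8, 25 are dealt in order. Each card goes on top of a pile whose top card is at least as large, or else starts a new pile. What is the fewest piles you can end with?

6

Place each on the leftmost legal pile:
30 → new pile 1 (tops now [30])
16 → pile 1 (tops now [16])
7 → pile 1 (tops now [7])
17 → new pile 2 (tops now [7, 17])
2 → pile 1 (tops now [2, 17])
3 → pile 2 (tops now [2, 3])
6 → new pile 3 (tops now [2, 3, 6])
20 → new pile 4 (tops now [2, 3, 6, 20])
1 → pile 1 (tops now [1, 3, 6, 20])
5 → pile 3 (tops now [1, 3, 5, 20])
24 → new pile 5 (tops now [1, 3, 5, 20, 24])
8 → pile 4 (tops now [1, 3, 5, 8, 24])
25 → new pile 6 (tops now [1, 3, 5, 8, 24, 25])
Six piles.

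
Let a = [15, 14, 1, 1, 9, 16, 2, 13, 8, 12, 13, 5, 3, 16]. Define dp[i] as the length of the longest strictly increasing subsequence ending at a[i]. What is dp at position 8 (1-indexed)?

3

dp[i] = 1 + max{dp[j] : j<i, a[j]<a[i]} (or 1 if no such j):
i:      1  2  3  4  5  6  7  8  9 10 11 12 13 14
a[i]:  15 14  1  1  9 16  2 13  8 12 13  5  3 16
dp:     1  1  1  1  2  3  2  3  3  4  5  3  3  6
At index 8 the value is 3.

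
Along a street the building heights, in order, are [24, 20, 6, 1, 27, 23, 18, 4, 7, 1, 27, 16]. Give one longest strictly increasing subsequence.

Patience tails give the LIS length; then backtrack through the dp parents:
24 → extends → [24]
20 → replaces 24 → [20]
6 → replaces 20 → [6]
1 → replaces 6 → [1]
27 → extends → [1, 27]
23 → replaces 27 → [1, 23]
18 → replaces 23 → [1, 18]
4 → replaces 18 → [1, 4]
7 → extends → [1, 4, 7]
1 → already a tail → [1, 4, 7]
27 → extends → [1, 4, 7, 27]
16 → replaces 27 → [1, 4, 7, 16]
Length 4; one witness is 1, 4, 7, 27.

1, 4, 7, 27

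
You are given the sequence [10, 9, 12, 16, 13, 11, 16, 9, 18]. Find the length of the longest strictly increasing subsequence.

5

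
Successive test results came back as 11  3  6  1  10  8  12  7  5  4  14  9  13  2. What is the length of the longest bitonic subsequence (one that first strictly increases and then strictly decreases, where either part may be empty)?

8

inc[i] = longest strictly increasing subsequence ending at i; dec[i] = longest strictly decreasing subsequence starting at i:
i:      1  2  3  4  5  6  7  8  9 10 11 12 13 14
a[i]:  11  3  6  1 10  8 12  7  5  4 14  9 13  2
inc:    1  1  2  1  3  3  4  3  2  2  5  4  5  2
dec:    7  2  4  1  6  5  5  4  3  2  3  2  2  1
Best peak at i=5 (value 10): inc=3, dec=6, length 3+6−1 = 8.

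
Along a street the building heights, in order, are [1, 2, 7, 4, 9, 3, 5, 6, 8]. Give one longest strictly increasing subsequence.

1, 2, 4, 5, 6, 8

Patience tails give the LIS length; then backtrack through the dp parents:
1 → extends → [1]
2 → extends → [1, 2]
7 → extends → [1, 2, 7]
4 → replaces 7 → [1, 2, 4]
9 → extends → [1, 2, 4, 9]
3 → replaces 4 → [1, 2, 3, 9]
5 → replaces 9 → [1, 2, 3, 5]
6 → extends → [1, 2, 3, 5, 6]
8 → extends → [1, 2, 3, 5, 6, 8]
Length 6; one witness is 1, 2, 4, 5, 6, 8.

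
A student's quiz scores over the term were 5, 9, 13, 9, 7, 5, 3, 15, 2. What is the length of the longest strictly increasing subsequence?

4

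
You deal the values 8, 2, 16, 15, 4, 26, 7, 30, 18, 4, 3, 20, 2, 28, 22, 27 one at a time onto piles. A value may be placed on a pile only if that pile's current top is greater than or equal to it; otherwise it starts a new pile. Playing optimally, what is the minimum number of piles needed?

The minimum number of non-increasing subsequences covering a sequence equals the length of its longest strictly increasing subsequence.
LIS length is 7 (e.g. 2, 4, 7, 18, 20, 22, 27), so 7 piles are needed.

7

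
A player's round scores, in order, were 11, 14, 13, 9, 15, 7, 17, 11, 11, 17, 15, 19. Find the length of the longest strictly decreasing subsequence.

4

Let dp[i] be the longest strictly decreasing subsequence ending at i:
i:      1  2  3  4  5  6  7  8  9 10 11 12
a[i]:  11 14 13  9 15  7 17 11 11 17 15 19
dp:     1  1  2  3  1  4  1  3  3  1  2  1
Maximum is 4.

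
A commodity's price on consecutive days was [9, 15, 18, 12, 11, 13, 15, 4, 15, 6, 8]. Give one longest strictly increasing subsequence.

Patience tails give the LIS length; then backtrack through the dp parents:
9 → extends → [9]
15 → extends → [9, 15]
18 → extends → [9, 15, 18]
12 → replaces 15 → [9, 12, 18]
11 → replaces 12 → [9, 11, 18]
13 → replaces 18 → [9, 11, 13]
15 → extends → [9, 11, 13, 15]
4 → replaces 9 → [4, 11, 13, 15]
15 → already a tail → [4, 11, 13, 15]
6 → replaces 11 → [4, 6, 13, 15]
8 → replaces 13 → [4, 6, 8, 15]
Length 4; one witness is 9, 12, 13, 15.

9, 12, 13, 15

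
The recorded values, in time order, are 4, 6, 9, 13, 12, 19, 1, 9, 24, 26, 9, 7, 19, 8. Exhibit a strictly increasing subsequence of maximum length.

Patience tails give the LIS length; then backtrack through the dp parents:
4 → extends → [4]
6 → extends → [4, 6]
9 → extends → [4, 6, 9]
13 → extends → [4, 6, 9, 13]
12 → replaces 13 → [4, 6, 9, 12]
19 → extends → [4, 6, 9, 12, 19]
1 → replaces 4 → [1, 6, 9, 12, 19]
9 → already a tail → [1, 6, 9, 12, 19]
24 → extends → [1, 6, 9, 12, 19, 24]
26 → extends → [1, 6, 9, 12, 19, 24, 26]
9 → already a tail → [1, 6, 9, 12, 19, 24, 26]
7 → replaces 9 → [1, 6, 7, 12, 19, 24, 26]
19 → already a tail → [1, 6, 7, 12, 19, 24, 26]
8 → replaces 12 → [1, 6, 7, 8, 19, 24, 26]
Length 7; one witness is 4, 6, 9, 13, 19, 24, 26.

4, 6, 9, 13, 19, 24, 26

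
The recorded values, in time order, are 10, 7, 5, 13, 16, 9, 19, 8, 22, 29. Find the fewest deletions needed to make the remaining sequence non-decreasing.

4

Fewest deletions = n − (longest non-decreasing subsequence).
Patience tails:
10 → extends → [10]
7 → replaces 10 → [7]
5 → replaces 7 → [5]
13 → extends → [5, 13]
16 → extends → [5, 13, 16]
9 → replaces 13 → [5, 9, 16]
19 → extends → [5, 9, 16, 19]
8 → replaces 9 → [5, 8, 16, 19]
22 → extends → [5, 8, 16, 19, 22]
29 → extends → [5, 8, 16, 19, 22, 29]
Longest non-decreasing subsequence has length 6, so deletions = 10 − 6 = 4.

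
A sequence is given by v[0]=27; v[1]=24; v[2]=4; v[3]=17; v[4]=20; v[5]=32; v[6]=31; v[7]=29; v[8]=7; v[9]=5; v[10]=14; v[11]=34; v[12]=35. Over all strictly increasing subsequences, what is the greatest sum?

142

Let S[i] be the best sum of a strictly increasing subsequence ending at i:
i:       0   1   2   3   4   5   6   7   8   9  10  11  12
v[i]:   27  24   4  17  20  32  31  29   7   5  14  34  35
S:      27  24   4  21  41  73  72  70  11   9  25 107 142
Maximum is 142 (e.g. 4 + 17 + 20 + 32 + 34 + 35).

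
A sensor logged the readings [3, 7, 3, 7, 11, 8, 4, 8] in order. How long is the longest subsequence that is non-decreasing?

Track the smallest tail for each achievable length (allowing ties):
3 → extends → [3]
7 → extends → [3, 7]
3 → replaces 7 → [3, 3]
7 → extends → [3, 3, 7]
11 → extends → [3, 3, 7, 11]
8 → replaces 11 → [3, 3, 7, 8]
4 → replaces 7 → [3, 3, 4, 8]
8 → extends → [3, 3, 4, 8, 8]
Five tails, so the longest non-decreasing subsequence has length 5 (e.g. 3, 7, 7, 8, 8).

5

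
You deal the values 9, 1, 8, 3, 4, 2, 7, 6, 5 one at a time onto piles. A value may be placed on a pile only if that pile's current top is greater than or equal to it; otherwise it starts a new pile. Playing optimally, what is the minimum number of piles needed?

4

The minimum number of non-increasing subsequences covering a sequence equals the length of its longest strictly increasing subsequence.
LIS length is 4 (e.g. 1, 3, 4, 7), so 4 piles are needed.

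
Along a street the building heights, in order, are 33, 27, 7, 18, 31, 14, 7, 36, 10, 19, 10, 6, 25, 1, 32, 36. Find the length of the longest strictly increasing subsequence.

Track the smallest tail for each achievable length (strict):
33 → extends → [33]
27 → replaces 33 → [27]
7 → replaces 27 → [7]
18 → extends → [7, 18]
31 → extends → [7, 18, 31]
14 → replaces 18 → [7, 14, 31]
7 → already a tail → [7, 14, 31]
36 → extends → [7, 14, 31, 36]
10 → replaces 14 → [7, 10, 31, 36]
19 → replaces 31 → [7, 10, 19, 36]
10 → already a tail → [7, 10, 19, 36]
6 → replaces 7 → [6, 10, 19, 36]
25 → replaces 36 → [6, 10, 19, 25]
1 → replaces 6 → [1, 10, 19, 25]
32 → extends → [1, 10, 19, 25, 32]
36 → extends → [1, 10, 19, 25, 32, 36]
Six tails, so the longest strictly increasing subsequence has length 6 (e.g. 7, 18, 19, 25, 32, 36).

6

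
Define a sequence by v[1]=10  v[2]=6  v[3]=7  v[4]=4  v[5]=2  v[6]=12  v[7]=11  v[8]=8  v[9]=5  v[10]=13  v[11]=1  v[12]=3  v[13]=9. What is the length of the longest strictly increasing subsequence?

4

Track the smallest tail for each achievable length (strict):
10 → extends → [10]
6 → replaces 10 → [6]
7 → extends → [6, 7]
4 → replaces 6 → [4, 7]
2 → replaces 4 → [2, 7]
12 → extends → [2, 7, 12]
11 → replaces 12 → [2, 7, 11]
8 → replaces 11 → [2, 7, 8]
5 → replaces 7 → [2, 5, 8]
13 → extends → [2, 5, 8, 13]
1 → replaces 2 → [1, 5, 8, 13]
3 → replaces 5 → [1, 3, 8, 13]
9 → replaces 13 → [1, 3, 8, 9]
Four tails, so the longest strictly increasing subsequence has length 4 (e.g. 6, 7, 12, 13).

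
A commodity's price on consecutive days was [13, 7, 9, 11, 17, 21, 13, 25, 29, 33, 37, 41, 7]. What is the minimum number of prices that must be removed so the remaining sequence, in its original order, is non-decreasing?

Fewest deletions = n − (longest non-decreasing subsequence).
Patience tails:
13 → extends → [13]
7 → replaces 13 → [7]
9 → extends → [7, 9]
11 → extends → [7, 9, 11]
17 → extends → [7, 9, 11, 17]
21 → extends → [7, 9, 11, 17, 21]
13 → replaces 17 → [7, 9, 11, 13, 21]
25 → extends → [7, 9, 11, 13, 21, 25]
29 → extends → [7, 9, 11, 13, 21, 25, 29]
33 → extends → [7, 9, 11, 13, 21, 25, 29, 33]
37 → extends → [7, 9, 11, 13, 21, 25, 29, 33, 37]
41 → extends → [7, 9, 11, 13, 21, 25, 29, 33, 37, 41]
7 → replaces 9 → [7, 7, 11, 13, 21, 25, 29, 33, 37, 41]
Longest non-decreasing subsequence has length 10, so deletions = 13 − 10 = 3.

3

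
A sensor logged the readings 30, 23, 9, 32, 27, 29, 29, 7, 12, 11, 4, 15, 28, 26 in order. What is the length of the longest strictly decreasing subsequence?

5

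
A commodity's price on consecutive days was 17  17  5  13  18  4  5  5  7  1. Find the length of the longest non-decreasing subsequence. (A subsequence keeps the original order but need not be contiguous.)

4

Let dp[i] be the length of the longest such subsequence ending at index i:
i:      1  2  3  4  5  6  7  8  9 10
a[i]:  17 17  5 13 18  4  5  5  7  1
dp:     1  2  1  2  3  1  2  3  4  1
Maximum dp value is 4.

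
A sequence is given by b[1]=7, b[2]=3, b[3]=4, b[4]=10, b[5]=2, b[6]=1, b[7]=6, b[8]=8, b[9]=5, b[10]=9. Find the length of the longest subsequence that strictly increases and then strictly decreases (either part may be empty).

inc[i] = longest strictly increasing subsequence ending at i; dec[i] = longest strictly decreasing subsequence starting at i:
i:      1  2  3  4  5  6  7  8  9 10
b[i]:   7  3  4 10  2  1  6  8  5  9
inc:    1  1  2  3  1  1  3  4  3  5
dec:    4  3  3  3  2  1  2  2  1  1
Best peak at i=4 (value 10): inc=3, dec=3, length 3+3−1 = 5.

5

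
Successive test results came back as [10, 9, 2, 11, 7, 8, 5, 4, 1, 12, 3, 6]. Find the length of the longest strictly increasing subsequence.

4

Track the smallest tail for each achievable length (strict):
10 → extends → [10]
9 → replaces 10 → [9]
2 → replaces 9 → [2]
11 → extends → [2, 11]
7 → replaces 11 → [2, 7]
8 → extends → [2, 7, 8]
5 → replaces 7 → [2, 5, 8]
4 → replaces 5 → [2, 4, 8]
1 → replaces 2 → [1, 4, 8]
12 → extends → [1, 4, 8, 12]
3 → replaces 4 → [1, 3, 8, 12]
6 → replaces 8 → [1, 3, 6, 12]
Four tails, so the longest strictly increasing subsequence has length 4 (e.g. 2, 7, 8, 12).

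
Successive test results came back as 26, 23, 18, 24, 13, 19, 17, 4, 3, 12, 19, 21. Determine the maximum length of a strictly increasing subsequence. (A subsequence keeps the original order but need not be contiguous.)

4

Let dp[i] be the length of the longest such subsequence ending at index i:
i:      1  2  3  4  5  6  7  8  9 10 11 12
a[i]:  26 23 18 24 13 19 17  4  3 12 19 21
dp:     1  1  1  2  1  2  2  1  1  2  3  4
Maximum dp value is 4.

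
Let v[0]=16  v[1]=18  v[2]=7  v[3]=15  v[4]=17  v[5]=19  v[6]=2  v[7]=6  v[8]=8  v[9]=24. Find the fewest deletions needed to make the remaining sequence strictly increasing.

Fewest deletions = n − (longest strictly increasing subsequence).
i:      0  1  2  3  4  5  6  7  8  9
v[i]:  16 18  7 15 17 19  2  6  8 24
dp:     1  2  1  2  3  4  1  2  3  5
max dp = 5, so deletions = 10 − 5 = 5.

5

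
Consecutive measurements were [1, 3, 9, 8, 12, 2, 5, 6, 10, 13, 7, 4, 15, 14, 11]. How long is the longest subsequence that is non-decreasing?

Let dp[i] be the length of the longest such subsequence ending at index i:
i:      1  2  3  4  5  6  7  8  9 10 11 12 13 14 15
a[i]:   1  3  9  8 12  2  5  6 10 13  7  4 15 14 11
dp:     1  2  3  3  4  2  3  4  5  6  5  3  7  7  6
Maximum dp value is 7.

7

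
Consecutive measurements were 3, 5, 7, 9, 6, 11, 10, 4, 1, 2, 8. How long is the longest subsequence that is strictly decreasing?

4

Negate each value so 'decreasing' becomes 'increasing', then run patience tails on the negated sequence:
-3 → extends → [-3]
-5 → replaces -3 → [-5]
-7 → replaces -5 → [-7]
-9 → replaces -7 → [-9]
-6 → extends → [-9, -6]
-11 → replaces -9 → [-11, -6]
-10 → replaces -6 → [-11, -10]
-4 → extends → [-11, -10, -4]
-1 → extends → [-11, -10, -4, -1]
-2 → replaces -1 → [-11, -10, -4, -2]
-8 → replaces -4 → [-11, -10, -8, -2]
Four tails, so the longest strictly decreasing subsequence of the original has length 4.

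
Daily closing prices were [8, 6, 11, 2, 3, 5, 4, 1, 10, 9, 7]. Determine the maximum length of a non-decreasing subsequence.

4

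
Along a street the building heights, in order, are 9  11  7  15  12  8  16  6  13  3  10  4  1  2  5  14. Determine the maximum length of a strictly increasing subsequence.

5

Track the smallest tail for each achievable length (strict):
9 → extends → [9]
11 → extends → [9, 11]
7 → replaces 9 → [7, 11]
15 → extends → [7, 11, 15]
12 → replaces 15 → [7, 11, 12]
8 → replaces 11 → [7, 8, 12]
16 → extends → [7, 8, 12, 16]
6 → replaces 7 → [6, 8, 12, 16]
13 → replaces 16 → [6, 8, 12, 13]
3 → replaces 6 → [3, 8, 12, 13]
10 → replaces 12 → [3, 8, 10, 13]
4 → replaces 8 → [3, 4, 10, 13]
1 → replaces 3 → [1, 4, 10, 13]
2 → replaces 4 → [1, 2, 10, 13]
5 → replaces 10 → [1, 2, 5, 13]
14 → extends → [1, 2, 5, 13, 14]
Five tails, so the longest strictly increasing subsequence has length 5 (e.g. 9, 11, 12, 13, 14).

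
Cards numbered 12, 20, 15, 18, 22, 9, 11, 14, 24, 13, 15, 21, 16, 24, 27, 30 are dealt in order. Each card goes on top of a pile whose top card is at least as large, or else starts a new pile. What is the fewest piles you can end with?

8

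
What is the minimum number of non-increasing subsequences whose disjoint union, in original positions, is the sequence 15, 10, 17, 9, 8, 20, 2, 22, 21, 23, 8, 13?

5

Place each on the leftmost legal pile:
15 → new pile 1 (tops now [15])
10 → pile 1 (tops now [10])
17 → new pile 2 (tops now [10, 17])
9 → pile 1 (tops now [9, 17])
8 → pile 1 (tops now [8, 17])
20 → new pile 3 (tops now [8, 17, 20])
2 → pile 1 (tops now [2, 17, 20])
22 → new pile 4 (tops now [2, 17, 20, 22])
21 → pile 4 (tops now [2, 17, 20, 21])
23 → new pile 5 (tops now [2, 17, 20, 21, 23])
8 → pile 2 (tops now [2, 8, 20, 21, 23])
13 → pile 3 (tops now [2, 8, 13, 21, 23])
Five piles.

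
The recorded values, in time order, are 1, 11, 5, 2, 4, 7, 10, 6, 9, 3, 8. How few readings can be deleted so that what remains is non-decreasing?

Fewest deletions = n − (longest non-decreasing subsequence).
i:      1  2  3  4  5  6  7  8  9 10 11
a[i]:   1 11  5  2  4  7 10  6  9  3  8
dp:     1  2  2  2  3  4  5  4  5  3  5
max dp = 5, so deletions = 11 − 5 = 6.

6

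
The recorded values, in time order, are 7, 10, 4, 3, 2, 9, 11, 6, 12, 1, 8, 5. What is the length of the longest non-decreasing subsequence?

4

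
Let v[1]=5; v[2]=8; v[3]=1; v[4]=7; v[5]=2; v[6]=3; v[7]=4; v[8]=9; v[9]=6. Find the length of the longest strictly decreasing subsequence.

3

Negate each value so 'decreasing' becomes 'increasing', then run patience tails on the negated sequence:
-5 → extends → [-5]
-8 → replaces -5 → [-8]
-1 → extends → [-8, -1]
-7 → replaces -1 → [-8, -7]
-2 → extends → [-8, -7, -2]
-3 → replaces -2 → [-8, -7, -3]
-4 → replaces -3 → [-8, -7, -4]
-9 → replaces -8 → [-9, -7, -4]
-6 → replaces -4 → [-9, -7, -6]
Three tails, so the longest strictly decreasing subsequence of the original has length 3.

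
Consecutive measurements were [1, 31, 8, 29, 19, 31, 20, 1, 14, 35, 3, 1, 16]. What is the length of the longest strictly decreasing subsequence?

Negate each value so 'decreasing' becomes 'increasing', then run patience tails on the negated sequence:
-1 → extends → [-1]
-31 → replaces -1 → [-31]
-8 → extends → [-31, -8]
-29 → replaces -8 → [-31, -29]
-19 → extends → [-31, -29, -19]
-31 → already a tail → [-31, -29, -19]
-20 → replaces -19 → [-31, -29, -20]
-1 → extends → [-31, -29, -20, -1]
-14 → replaces -1 → [-31, -29, -20, -14]
-35 → replaces -31 → [-35, -29, -20, -14]
-3 → extends → [-35, -29, -20, -14, -3]
-1 → extends → [-35, -29, -20, -14, -3, -1]
-16 → replaces -14 → [-35, -29, -20, -16, -3, -1]
Six tails, so the longest strictly decreasing subsequence of the original has length 6.

6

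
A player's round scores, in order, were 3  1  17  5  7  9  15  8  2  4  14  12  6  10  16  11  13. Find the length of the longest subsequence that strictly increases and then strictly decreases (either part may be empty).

inc[i] = longest strictly increasing subsequence ending at i; dec[i] = longest strictly decreasing subsequence starting at i:
i:      1  2  3  4  5  6  7  8  9 10 11 12 13 14 15 16 17
a[i]:   3  1 17  5  7  9 15  8  2  4 14 12  6 10 16 11 13
inc:    1  1  2  2  3  4  5  4  2  3  5  5  4  5  6  6  7
dec:    2  1  5  2  2  3  4  2  1  1  3  2  1  1  2  1  1
Best peak at i=7 (value 15): inc=5, dec=4, length 5+4−1 = 8.

8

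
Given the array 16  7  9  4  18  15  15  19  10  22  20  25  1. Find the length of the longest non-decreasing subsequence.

7

Track the smallest tail for each achievable length (allowing ties):
16 → extends → [16]
7 → replaces 16 → [7]
9 → extends → [7, 9]
4 → replaces 7 → [4, 9]
18 → extends → [4, 9, 18]
15 → replaces 18 → [4, 9, 15]
15 → extends → [4, 9, 15, 15]
19 → extends → [4, 9, 15, 15, 19]
10 → replaces 15 → [4, 9, 10, 15, 19]
22 → extends → [4, 9, 10, 15, 19, 22]
20 → replaces 22 → [4, 9, 10, 15, 19, 20]
25 → extends → [4, 9, 10, 15, 19, 20, 25]
1 → replaces 4 → [1, 9, 10, 15, 19, 20, 25]
Seven tails, so the longest non-decreasing subsequence has length 7 (e.g. 7, 9, 15, 15, 19, 22, 25).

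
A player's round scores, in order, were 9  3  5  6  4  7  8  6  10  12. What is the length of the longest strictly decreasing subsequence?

3

Let dp[i] be the longest strictly decreasing subsequence ending at i:
i:      1  2  3  4  5  6  7  8  9 10
a[i]:   9  3  5  6  4  7  8  6 10 12
dp:     1  2  2  2  3  2  2  3  1  1
Maximum is 3.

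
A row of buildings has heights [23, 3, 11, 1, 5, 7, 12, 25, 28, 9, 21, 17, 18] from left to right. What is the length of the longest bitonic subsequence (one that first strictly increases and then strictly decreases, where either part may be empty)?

inc[i] = longest strictly increasing subsequence ending at i; dec[i] = longest strictly decreasing subsequence starting at i:
i:      1  2  3  4  5  6  7  8  9 10 11 12 13
a[i]:  23  3 11  1  5  7 12 25 28  9 21 17 18
inc:    1  1  2  1  2  3  4  5  6  4  5  5  6
dec:    3  2  2  1  1  1  2  3  3  1  2  1  1
Best peak at i=9 (value 28): inc=6, dec=3, length 6+3−1 = 8.

8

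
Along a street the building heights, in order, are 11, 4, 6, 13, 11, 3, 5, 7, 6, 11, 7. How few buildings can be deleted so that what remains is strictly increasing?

7

Fewest deletions = n − (longest strictly increasing subsequence).
Patience tails:
11 → extends → [11]
4 → replaces 11 → [4]
6 → extends → [4, 6]
13 → extends → [4, 6, 13]
11 → replaces 13 → [4, 6, 11]
3 → replaces 4 → [3, 6, 11]
5 → replaces 6 → [3, 5, 11]
7 → replaces 11 → [3, 5, 7]
6 → replaces 7 → [3, 5, 6]
11 → extends → [3, 5, 6, 11]
7 → replaces 11 → [3, 5, 6, 7]
Longest strictly increasing subsequence has length 4, so deletions = 11 − 4 = 7.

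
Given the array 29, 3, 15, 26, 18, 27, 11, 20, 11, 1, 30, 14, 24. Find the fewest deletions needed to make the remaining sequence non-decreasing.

Fewest deletions = n − (longest non-decreasing subsequence).
i:      1  2  3  4  5  6  7  8  9 10 11 12 13
a[i]:  29  3 15 26 18 27 11 20 11  1 30 14 24
dp:     1  1  2  3  3  4  2  4  3  1  5  4  5
max dp = 5, so deletions = 13 − 5 = 8.

8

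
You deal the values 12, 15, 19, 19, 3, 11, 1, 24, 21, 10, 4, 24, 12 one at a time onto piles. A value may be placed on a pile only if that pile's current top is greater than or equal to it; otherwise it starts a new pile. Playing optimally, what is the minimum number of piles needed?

5

Place each on the leftmost legal pile:
12 → new pile 1 (tops now [12])
15 → new pile 2 (tops now [12, 15])
19 → new pile 3 (tops now [12, 15, 19])
19 → pile 3 (tops now [12, 15, 19])
3 → pile 1 (tops now [3, 15, 19])
11 → pile 2 (tops now [3, 11, 19])
1 → pile 1 (tops now [1, 11, 19])
24 → new pile 4 (tops now [1, 11, 19, 24])
21 → pile 4 (tops now [1, 11, 19, 21])
10 → pile 2 (tops now [1, 10, 19, 21])
4 → pile 2 (tops now [1, 4, 19, 21])
24 → new pile 5 (tops now [1, 4, 19, 21, 24])
12 → pile 3 (tops now [1, 4, 12, 21, 24])
Five piles.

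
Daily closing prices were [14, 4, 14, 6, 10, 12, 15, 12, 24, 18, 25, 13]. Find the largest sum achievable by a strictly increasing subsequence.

96

Let S[i] be the best sum of a strictly increasing subsequence ending at i:
i:      1  2  3  4  5  6  7  8  9 10 11 12
a[i]:  14  4 14  6 10 12 15 12 24 18 25 13
S:     14  4 18 10 20 32 47 32 71 65 96 45
Maximum is 96 (e.g. 4 + 6 + 10 + 12 + 15 + 24 + 25).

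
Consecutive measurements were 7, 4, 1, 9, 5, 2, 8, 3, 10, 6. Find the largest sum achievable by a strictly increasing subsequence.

Let S[i] be the best sum of a strictly increasing subsequence ending at i:
i:      1  2  3  4  5  6  7  8  9 10
a[i]:   7  4  1  9  5  2  8  3 10  6
S:      7  4  1 16  9  3 17  6 27 15
Maximum is 27 (e.g. 4 + 5 + 8 + 10).

27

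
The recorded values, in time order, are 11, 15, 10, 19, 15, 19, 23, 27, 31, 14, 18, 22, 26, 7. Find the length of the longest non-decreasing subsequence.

Let dp[i] be the length of the longest such subsequence ending at index i:
i:      1  2  3  4  5  6  7  8  9 10 11 12 13 14
a[i]:  11 15 10 19 15 19 23 27 31 14 18 22 26  7
dp:     1  2  1  3  3  4  5  6  7  2  4  5  6  1
Maximum dp value is 7.

7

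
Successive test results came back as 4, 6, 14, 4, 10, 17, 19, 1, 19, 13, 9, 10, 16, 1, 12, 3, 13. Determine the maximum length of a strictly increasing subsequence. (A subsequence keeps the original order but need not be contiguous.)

Let dp[i] be the length of the longest such subsequence ending at index i:
i:      1  2  3  4  5  6  7  8  9 10 11 12 13 14 15 16 17
a[i]:   4  6 14  4 10 17 19  1 19 13  9 10 16  1 12  3 13
dp:     1  2  3  1  3  4  5  1  5  4  3  4  5  1  5  2  6
Maximum dp value is 6.

6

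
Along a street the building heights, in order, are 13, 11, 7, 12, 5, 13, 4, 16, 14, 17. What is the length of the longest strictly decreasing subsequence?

5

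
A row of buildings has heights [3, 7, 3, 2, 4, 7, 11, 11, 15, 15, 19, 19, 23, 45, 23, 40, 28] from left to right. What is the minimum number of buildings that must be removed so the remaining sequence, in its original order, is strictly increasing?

Fewest deletions = n − (longest strictly increasing subsequence).
Patience tails:
3 → extends → [3]
7 → extends → [3, 7]
3 → already a tail → [3, 7]
2 → replaces 3 → [2, 7]
4 → replaces 7 → [2, 4]
7 → extends → [2, 4, 7]
11 → extends → [2, 4, 7, 11]
11 → already a tail → [2, 4, 7, 11]
15 → extends → [2, 4, 7, 11, 15]
15 → already a tail → [2, 4, 7, 11, 15]
19 → extends → [2, 4, 7, 11, 15, 19]
19 → already a tail → [2, 4, 7, 11, 15, 19]
23 → extends → [2, 4, 7, 11, 15, 19, 23]
45 → extends → [2, 4, 7, 11, 15, 19, 23, 45]
23 → already a tail → [2, 4, 7, 11, 15, 19, 23, 45]
40 → replaces 45 → [2, 4, 7, 11, 15, 19, 23, 40]
28 → replaces 40 → [2, 4, 7, 11, 15, 19, 23, 28]
Longest strictly increasing subsequence has length 8, so deletions = 17 − 8 = 9.

9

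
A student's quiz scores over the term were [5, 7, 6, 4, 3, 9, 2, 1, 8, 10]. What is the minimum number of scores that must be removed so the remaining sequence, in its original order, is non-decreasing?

Fewest deletions = n − (longest non-decreasing subsequence).
i:      1  2  3  4  5  6  7  8  9 10
a[i]:   5  7  6  4  3  9  2  1  8 10
dp:     1  2  2  1  1  3  1  1  3  4
max dp = 4, so deletions = 10 − 4 = 6.

6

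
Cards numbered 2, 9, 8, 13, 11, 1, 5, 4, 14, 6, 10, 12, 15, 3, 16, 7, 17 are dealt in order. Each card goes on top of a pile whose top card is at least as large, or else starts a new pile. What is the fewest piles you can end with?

8

Place each on the leftmost legal pile:
2 → new pile 1 (tops now [2])
9 → new pile 2 (tops now [2, 9])
8 → pile 2 (tops now [2, 8])
13 → new pile 3 (tops now [2, 8, 13])
11 → pile 3 (tops now [2, 8, 11])
1 → pile 1 (tops now [1, 8, 11])
5 → pile 2 (tops now [1, 5, 11])
4 → pile 2 (tops now [1, 4, 11])
14 → new pile 4 (tops now [1, 4, 11, 14])
6 → pile 3 (tops now [1, 4, 6, 14])
10 → pile 4 (tops now [1, 4, 6, 10])
12 → new pile 5 (tops now [1, 4, 6, 10, 12])
15 → new pile 6 (tops now [1, 4, 6, 10, 12, 15])
3 → pile 2 (tops now [1, 3, 6, 10, 12, 15])
16 → new pile 7 (tops now [1, 3, 6, 10, 12, 15, 16])
7 → pile 4 (tops now [1, 3, 6, 7, 12, 15, 16])
17 → new pile 8 (tops now [1, 3, 6, 7, 12, 15, 16, 17])
Eight piles.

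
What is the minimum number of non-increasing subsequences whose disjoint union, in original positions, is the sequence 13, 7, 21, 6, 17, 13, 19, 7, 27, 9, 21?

Place each on the leftmost legal pile:
13 → new pile 1 (tops now [13])
7 → pile 1 (tops now [7])
21 → new pile 2 (tops now [7, 21])
6 → pile 1 (tops now [6, 21])
17 → pile 2 (tops now [6, 17])
13 → pile 2 (tops now [6, 13])
19 → new pile 3 (tops now [6, 13, 19])
7 → pile 2 (tops now [6, 7, 19])
27 → new pile 4 (tops now [6, 7, 19, 27])
9 → pile 3 (tops now [6, 7, 9, 27])
21 → pile 4 (tops now [6, 7, 9, 21])
Four piles.

4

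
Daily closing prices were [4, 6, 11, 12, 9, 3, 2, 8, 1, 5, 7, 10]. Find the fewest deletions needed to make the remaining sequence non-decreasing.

Fewest deletions = n − (longest non-decreasing subsequence).
Patience tails:
4 → extends → [4]
6 → extends → [4, 6]
11 → extends → [4, 6, 11]
12 → extends → [4, 6, 11, 12]
9 → replaces 11 → [4, 6, 9, 12]
3 → replaces 4 → [3, 6, 9, 12]
2 → replaces 3 → [2, 6, 9, 12]
8 → replaces 9 → [2, 6, 8, 12]
1 → replaces 2 → [1, 6, 8, 12]
5 → replaces 6 → [1, 5, 8, 12]
7 → replaces 8 → [1, 5, 7, 12]
10 → replaces 12 → [1, 5, 7, 10]
Longest non-decreasing subsequence has length 4, so deletions = 12 − 4 = 8.

8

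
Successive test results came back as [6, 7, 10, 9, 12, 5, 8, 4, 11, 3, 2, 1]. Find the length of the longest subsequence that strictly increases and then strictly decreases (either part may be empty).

inc[i] = longest strictly increasing subsequence ending at i; dec[i] = longest strictly decreasing subsequence starting at i:
i:      1  2  3  4  5  6  7  8  9 10 11 12
a[i]:   6  7 10  9 12  5  8  4 11  3  2  1
inc:    1  2  3  3  4  1  3  1  4  1  1  1
dec:    6  6  7  6  6  5  5  4  4  3  2  1
Best peak at i=3 (value 10): inc=3, dec=7, length 3+7−1 = 9.

9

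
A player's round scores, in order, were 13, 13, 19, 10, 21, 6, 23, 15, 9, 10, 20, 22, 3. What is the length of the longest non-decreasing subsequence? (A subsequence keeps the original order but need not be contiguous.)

Let dp[i] be the length of the longest such subsequence ending at index i:
i:      1  2  3  4  5  6  7  8  9 10 11 12 13
a[i]:  13 13 19 10 21  6 23 15  9 10 20 22  3
dp:     1  2  3  1  4  1  5  3  2  3  4  5  1
Maximum dp value is 5.

5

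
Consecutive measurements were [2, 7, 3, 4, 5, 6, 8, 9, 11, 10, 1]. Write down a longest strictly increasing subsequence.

Patience tails give the LIS length; then backtrack through the dp parents:
2 → extends → [2]
7 → extends → [2, 7]
3 → replaces 7 → [2, 3]
4 → extends → [2, 3, 4]
5 → extends → [2, 3, 4, 5]
6 → extends → [2, 3, 4, 5, 6]
8 → extends → [2, 3, 4, 5, 6, 8]
9 → extends → [2, 3, 4, 5, 6, 8, 9]
11 → extends → [2, 3, 4, 5, 6, 8, 9, 11]
10 → replaces 11 → [2, 3, 4, 5, 6, 8, 9, 10]
1 → replaces 2 → [1, 3, 4, 5, 6, 8, 9, 10]
Length 8; one witness is 2, 3, 4, 5, 6, 8, 9, 11.

2, 3, 4, 5, 6, 8, 9, 11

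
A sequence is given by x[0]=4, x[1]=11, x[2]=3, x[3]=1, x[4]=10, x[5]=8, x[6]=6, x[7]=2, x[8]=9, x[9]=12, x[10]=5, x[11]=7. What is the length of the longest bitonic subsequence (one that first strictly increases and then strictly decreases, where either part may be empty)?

6

inc[i] = longest strictly increasing subsequence ending at i; dec[i] = longest strictly decreasing subsequence starting at i:
i:      0  1  2  3  4  5  6  7  8  9 10 11
x[i]:   4 11  3  1 10  8  6  2  9 12  5  7
inc:    1  2  1  1  2  2  2  2  3  4  3  4
dec:    3  5  2  1  4  3  2  1  2  2  1  1
Best peak at i=1 (value 11): inc=2, dec=5, length 2+5−1 = 6.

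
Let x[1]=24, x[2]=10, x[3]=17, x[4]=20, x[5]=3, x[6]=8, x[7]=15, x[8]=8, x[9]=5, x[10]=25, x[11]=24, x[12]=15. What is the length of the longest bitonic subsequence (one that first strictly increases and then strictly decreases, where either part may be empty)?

6

inc[i] = longest strictly increasing subsequence ending at i; dec[i] = longest strictly decreasing subsequence starting at i:
i:      1  2  3  4  5  6  7  8  9 10 11 12
x[i]:  24 10 17 20  3  8 15  8  5 25 24 15
inc:    1  1  2  3  1  2  3  2  2  4  4  3
dec:    5  3  4  4  1  2  3  2  1  3  2  1
Best peak at i=4 (value 20): inc=3, dec=4, length 3+4−1 = 6.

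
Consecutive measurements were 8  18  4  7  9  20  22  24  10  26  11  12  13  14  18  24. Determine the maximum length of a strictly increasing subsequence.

10

Let dp[i] be the length of the longest such subsequence ending at index i:
i:      1  2  3  4  5  6  7  8  9 10 11 12 13 14 15 16
a[i]:   8 18  4  7  9 20 22 24 10 26 11 12 13 14 18 24
dp:     1  2  1  2  3  4  5  6  4  7  5  6  7  8  9 10
Maximum dp value is 10.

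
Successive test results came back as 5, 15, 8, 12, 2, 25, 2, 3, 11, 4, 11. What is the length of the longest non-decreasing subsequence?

5

Let dp[i] be the length of the longest such subsequence ending at index i:
i:      1  2  3  4  5  6  7  8  9 10 11
a[i]:   5 15  8 12  2 25  2  3 11  4 11
dp:     1  2  2  3  1  4  2  3  4  4  5
Maximum dp value is 5.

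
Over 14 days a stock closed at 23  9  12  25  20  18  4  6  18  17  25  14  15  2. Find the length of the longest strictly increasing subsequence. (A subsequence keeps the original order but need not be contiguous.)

4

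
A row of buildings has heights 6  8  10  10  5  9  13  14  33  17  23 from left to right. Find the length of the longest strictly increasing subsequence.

7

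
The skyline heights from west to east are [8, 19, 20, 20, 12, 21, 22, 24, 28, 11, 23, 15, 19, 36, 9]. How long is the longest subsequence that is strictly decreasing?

Let dp[i] be the longest strictly decreasing subsequence ending at i:
i:      1  2  3  4  5  6  7  8  9 10 11 12 13 14 15
a[i]:   8 19 20 20 12 21 22 24 28 11 23 15 19 36  9
dp:     1  1  1  1  2  1  1  1  1  3  2  3  3  1  4
Maximum is 4.

4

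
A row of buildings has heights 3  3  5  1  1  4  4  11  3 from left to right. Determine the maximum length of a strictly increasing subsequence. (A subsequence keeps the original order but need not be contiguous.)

3

Track the smallest tail for each achievable length (strict):
3 → extends → [3]
3 → already a tail → [3]
5 → extends → [3, 5]
1 → replaces 3 → [1, 5]
1 → already a tail → [1, 5]
4 → replaces 5 → [1, 4]
4 → already a tail → [1, 4]
11 → extends → [1, 4, 11]
3 → replaces 4 → [1, 3, 11]
Three tails, so the longest strictly increasing subsequence has length 3 (e.g. 3, 5, 11).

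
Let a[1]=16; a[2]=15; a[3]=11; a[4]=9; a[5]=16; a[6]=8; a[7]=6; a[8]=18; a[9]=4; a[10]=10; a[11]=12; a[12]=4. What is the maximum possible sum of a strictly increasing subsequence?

Let S[i] be the best sum of a strictly increasing subsequence ending at i:
i:      1  2  3  4  5  6  7  8  9 10 11 12
a[i]:  16 15 11  9 16  8  6 18  4 10 12  4
S:     16 15 11  9 31  8  6 49  4 19 31  4
Maximum is 49 (e.g. 15 + 16 + 18).

49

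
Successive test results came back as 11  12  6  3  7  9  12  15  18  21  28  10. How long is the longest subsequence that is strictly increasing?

8

Let dp[i] be the length of the longest such subsequence ending at index i:
i:      1  2  3  4  5  6  7  8  9 10 11 12
a[i]:  11 12  6  3  7  9 12 15 18 21 28 10
dp:     1  2  1  1  2  3  4  5  6  7  8  4
Maximum dp value is 8.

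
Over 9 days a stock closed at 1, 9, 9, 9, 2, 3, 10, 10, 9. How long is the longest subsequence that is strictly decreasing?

Let dp[i] be the longest strictly decreasing subsequence ending at i:
i:      1  2  3  4  5  6  7  8  9
a[i]:   1  9  9  9  2  3 10 10  9
dp:     1  1  1  1  2  2  1  1  2
Maximum is 2.

2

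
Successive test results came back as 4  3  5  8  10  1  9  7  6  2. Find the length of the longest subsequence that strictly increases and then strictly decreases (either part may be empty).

inc[i] = longest strictly increasing subsequence ending at i; dec[i] = longest strictly decreasing subsequence starting at i:
i:      1  2  3  4  5  6  7  8  9 10
a[i]:   4  3  5  8 10  1  9  7  6  2
inc:    1  1  2  3  4  1  4  3  3  2
dec:    3  2  2  4  5  1  4  3  2  1
Best peak at i=5 (value 10): inc=4, dec=5, length 4+5−1 = 8.

8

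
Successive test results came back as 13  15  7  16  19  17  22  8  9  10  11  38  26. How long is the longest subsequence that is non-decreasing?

Let dp[i] be the length of the longest such subsequence ending at index i:
i:      1  2  3  4  5  6  7  8  9 10 11 12 13
a[i]:  13 15  7 16 19 17 22  8  9 10 11 38 26
dp:     1  2  1  3  4  4  5  2  3  4  5  6  6
Maximum dp value is 6.

6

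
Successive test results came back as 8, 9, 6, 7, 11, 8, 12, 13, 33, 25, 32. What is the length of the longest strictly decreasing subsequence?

Negate each value so 'decreasing' becomes 'increasing', then run patience tails on the negated sequence:
-8 → extends → [-8]
-9 → replaces -8 → [-9]
-6 → extends → [-9, -6]
-7 → replaces -6 → [-9, -7]
-11 → replaces -9 → [-11, -7]
-8 → replaces -7 → [-11, -8]
-12 → replaces -11 → [-12, -8]
-13 → replaces -12 → [-13, -8]
-33 → replaces -13 → [-33, -8]
-25 → replaces -8 → [-33, -25]
-32 → replaces -25 → [-33, -32]
Two tails, so the longest strictly decreasing subsequence of the original has length 2.

2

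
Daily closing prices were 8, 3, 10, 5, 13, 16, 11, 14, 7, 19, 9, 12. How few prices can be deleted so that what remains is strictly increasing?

Fewest deletions = n − (longest strictly increasing subsequence).
i:      1  2  3  4  5  6  7  8  9 10 11 12
a[i]:   8  3 10  5 13 16 11 14  7 19  9 12
dp:     1  1  2  2  3  4  3  4  3  5  4  5
max dp = 5, so deletions = 12 − 5 = 7.

7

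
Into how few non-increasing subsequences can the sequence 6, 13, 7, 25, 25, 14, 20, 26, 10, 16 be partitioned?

Place each on the leftmost legal pile:
6 → new pile 1 (tops now [6])
13 → new pile 2 (tops now [6, 13])
7 → pile 2 (tops now [6, 7])
25 → new pile 3 (tops now [6, 7, 25])
25 → pile 3 (tops now [6, 7, 25])
14 → pile 3 (tops now [6, 7, 14])
20 → new pile 4 (tops now [6, 7, 14, 20])
26 → new pile 5 (tops now [6, 7, 14, 20, 26])
10 → pile 3 (tops now [6, 7, 10, 20, 26])
16 → pile 4 (tops now [6, 7, 10, 16, 26])
Five piles.

5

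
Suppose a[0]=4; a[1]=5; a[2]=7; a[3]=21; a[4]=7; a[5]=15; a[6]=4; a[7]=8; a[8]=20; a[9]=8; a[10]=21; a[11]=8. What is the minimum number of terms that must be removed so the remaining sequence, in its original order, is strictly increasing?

Fewest deletions = n − (longest strictly increasing subsequence).
i:      0  1  2  3  4  5  6  7  8  9 10 11
a[i]:   4  5  7 21  7 15  4  8 20  8 21  8
dp:     1  2  3  4  3  4  1  4  5  4  6  4
max dp = 6, so deletions = 12 − 6 = 6.

6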